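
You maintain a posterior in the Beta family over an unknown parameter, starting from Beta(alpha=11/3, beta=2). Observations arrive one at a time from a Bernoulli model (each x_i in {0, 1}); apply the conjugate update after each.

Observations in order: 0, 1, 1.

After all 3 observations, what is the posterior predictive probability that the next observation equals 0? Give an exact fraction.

9/26

obs 1: x=0 → posterior Beta(11/3, 3)
obs 2: x=1 → posterior Beta(14/3, 3)
obs 3: x=1 → posterior Beta(17/3, 3)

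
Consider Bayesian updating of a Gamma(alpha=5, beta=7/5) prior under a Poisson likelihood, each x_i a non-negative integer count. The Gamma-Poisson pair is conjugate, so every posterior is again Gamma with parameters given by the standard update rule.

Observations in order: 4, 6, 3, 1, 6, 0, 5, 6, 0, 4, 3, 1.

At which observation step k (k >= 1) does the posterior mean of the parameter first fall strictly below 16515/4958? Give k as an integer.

k = 12

obs 1: x=4 → posterior Gamma(9, 12/5)
obs 2: x=6 → posterior Gamma(15, 17/5)
obs 3: x=3 → posterior Gamma(18, 22/5)
obs 4: x=1 → posterior Gamma(19, 27/5)
obs 5: x=6 → posterior Gamma(25, 32/5)
obs 6: x=0 → posterior Gamma(25, 37/5)
obs 7: x=5 → posterior Gamma(30, 42/5)
obs 8: x=6 → posterior Gamma(36, 47/5)
obs 9: x=0 → posterior Gamma(36, 52/5)
obs 10: x=4 → posterior Gamma(40, 57/5)
obs 11: x=3 → posterior Gamma(43, 62/5)
obs 12: x=1 → posterior Gamma(44, 67/5)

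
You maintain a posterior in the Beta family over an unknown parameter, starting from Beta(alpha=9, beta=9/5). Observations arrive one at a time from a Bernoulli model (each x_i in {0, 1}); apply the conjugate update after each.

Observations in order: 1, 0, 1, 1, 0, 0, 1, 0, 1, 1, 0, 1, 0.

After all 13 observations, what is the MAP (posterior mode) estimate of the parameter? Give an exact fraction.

obs 1: x=1 → posterior Beta(10, 9/5)
obs 2: x=0 → posterior Beta(10, 14/5)
obs 3: x=1 → posterior Beta(11, 14/5)
obs 4: x=1 → posterior Beta(12, 14/5)
obs 5: x=0 → posterior Beta(12, 19/5)
obs 6: x=0 → posterior Beta(12, 24/5)
obs 7: x=1 → posterior Beta(13, 24/5)
obs 8: x=0 → posterior Beta(13, 29/5)
obs 9: x=1 → posterior Beta(14, 29/5)
obs 10: x=1 → posterior Beta(15, 29/5)
obs 11: x=0 → posterior Beta(15, 34/5)
obs 12: x=1 → posterior Beta(16, 34/5)
obs 13: x=0 → posterior Beta(16, 39/5)

75/109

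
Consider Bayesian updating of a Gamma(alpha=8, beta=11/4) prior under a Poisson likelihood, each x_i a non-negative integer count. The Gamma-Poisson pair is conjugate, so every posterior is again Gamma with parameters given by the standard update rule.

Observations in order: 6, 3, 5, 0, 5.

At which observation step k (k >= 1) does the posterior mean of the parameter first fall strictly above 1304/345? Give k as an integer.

k = 3

obs 1: x=6 → posterior Gamma(14, 15/4)
obs 2: x=3 → posterior Gamma(17, 19/4)
obs 3: x=5 → posterior Gamma(22, 23/4)
obs 4: x=0 → posterior Gamma(22, 27/4)
obs 5: x=5 → posterior Gamma(27, 31/4)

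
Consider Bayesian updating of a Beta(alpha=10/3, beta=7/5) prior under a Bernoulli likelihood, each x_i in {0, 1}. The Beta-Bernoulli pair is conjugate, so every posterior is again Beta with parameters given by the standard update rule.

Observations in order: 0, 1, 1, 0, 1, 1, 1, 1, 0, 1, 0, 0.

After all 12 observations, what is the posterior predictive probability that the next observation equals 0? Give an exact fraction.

obs 1: x=0 → posterior Beta(10/3, 12/5)
obs 2: x=1 → posterior Beta(13/3, 12/5)
obs 3: x=1 → posterior Beta(16/3, 12/5)
obs 4: x=0 → posterior Beta(16/3, 17/5)
obs 5: x=1 → posterior Beta(19/3, 17/5)
obs 6: x=1 → posterior Beta(22/3, 17/5)
obs 7: x=1 → posterior Beta(25/3, 17/5)
obs 8: x=1 → posterior Beta(28/3, 17/5)
obs 9: x=0 → posterior Beta(28/3, 22/5)
obs 10: x=1 → posterior Beta(31/3, 22/5)
obs 11: x=0 → posterior Beta(31/3, 27/5)
obs 12: x=0 → posterior Beta(31/3, 32/5)

96/251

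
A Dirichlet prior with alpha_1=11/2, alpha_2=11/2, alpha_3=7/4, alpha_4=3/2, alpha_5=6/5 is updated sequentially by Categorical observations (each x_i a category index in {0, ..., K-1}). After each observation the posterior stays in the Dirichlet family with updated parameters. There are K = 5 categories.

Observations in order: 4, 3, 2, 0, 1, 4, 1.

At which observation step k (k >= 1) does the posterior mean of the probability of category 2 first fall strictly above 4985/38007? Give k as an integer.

k = 3

obs 1: x=4 → posterior Dirichlet(11/2, 11/2, 7/4, 3/2, 11/5)
obs 2: x=3 → posterior Dirichlet(11/2, 11/2, 7/4, 5/2, 11/5)
obs 3: x=2 → posterior Dirichlet(11/2, 11/2, 11/4, 5/2, 11/5)
obs 4: x=0 → posterior Dirichlet(13/2, 11/2, 11/4, 5/2, 11/5)
obs 5: x=1 → posterior Dirichlet(13/2, 13/2, 11/4, 5/2, 11/5)
obs 6: x=4 → posterior Dirichlet(13/2, 13/2, 11/4, 5/2, 16/5)
obs 7: x=1 → posterior Dirichlet(13/2, 15/2, 11/4, 5/2, 16/5)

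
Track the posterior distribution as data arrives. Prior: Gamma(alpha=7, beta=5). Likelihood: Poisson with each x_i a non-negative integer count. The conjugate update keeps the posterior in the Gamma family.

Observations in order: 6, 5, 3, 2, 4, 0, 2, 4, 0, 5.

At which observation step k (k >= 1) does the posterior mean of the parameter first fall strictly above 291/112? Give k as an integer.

obs 1: x=6 → posterior Gamma(13, 6)
obs 2: x=5 → posterior Gamma(18, 7)
obs 3: x=3 → posterior Gamma(21, 8)
obs 4: x=2 → posterior Gamma(23, 9)
obs 5: x=4 → posterior Gamma(27, 10)
obs 6: x=0 → posterior Gamma(27, 11)
obs 7: x=2 → posterior Gamma(29, 12)
obs 8: x=4 → posterior Gamma(33, 13)
obs 9: x=0 → posterior Gamma(33, 14)
obs 10: x=5 → posterior Gamma(38, 15)

k = 3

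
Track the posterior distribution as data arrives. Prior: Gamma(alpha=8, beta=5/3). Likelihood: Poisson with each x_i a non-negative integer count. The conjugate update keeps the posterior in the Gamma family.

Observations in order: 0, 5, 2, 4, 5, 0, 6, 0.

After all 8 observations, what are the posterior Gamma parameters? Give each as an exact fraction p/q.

alpha=30, beta=29/3

obs 1: x=0 → posterior Gamma(8, 8/3)
obs 2: x=5 → posterior Gamma(13, 11/3)
obs 3: x=2 → posterior Gamma(15, 14/3)
obs 4: x=4 → posterior Gamma(19, 17/3)
obs 5: x=5 → posterior Gamma(24, 20/3)
obs 6: x=0 → posterior Gamma(24, 23/3)
obs 7: x=6 → posterior Gamma(30, 26/3)
obs 8: x=0 → posterior Gamma(30, 29/3)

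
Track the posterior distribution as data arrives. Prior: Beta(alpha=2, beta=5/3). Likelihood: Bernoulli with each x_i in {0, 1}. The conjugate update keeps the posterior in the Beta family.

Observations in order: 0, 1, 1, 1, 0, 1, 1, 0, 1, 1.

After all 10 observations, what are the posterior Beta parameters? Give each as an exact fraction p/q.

alpha=9, beta=14/3

obs 1: x=0 → posterior Beta(2, 8/3)
obs 2: x=1 → posterior Beta(3, 8/3)
obs 3: x=1 → posterior Beta(4, 8/3)
obs 4: x=1 → posterior Beta(5, 8/3)
obs 5: x=0 → posterior Beta(5, 11/3)
obs 6: x=1 → posterior Beta(6, 11/3)
obs 7: x=1 → posterior Beta(7, 11/3)
obs 8: x=0 → posterior Beta(7, 14/3)
obs 9: x=1 → posterior Beta(8, 14/3)
obs 10: x=1 → posterior Beta(9, 14/3)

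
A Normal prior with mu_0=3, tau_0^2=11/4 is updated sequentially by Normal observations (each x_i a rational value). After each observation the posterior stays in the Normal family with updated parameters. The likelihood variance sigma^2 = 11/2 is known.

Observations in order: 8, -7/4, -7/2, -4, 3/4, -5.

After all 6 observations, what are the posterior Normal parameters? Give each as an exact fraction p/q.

obs 1: x=8 → posterior Normal(14/3, 11/6)
obs 2: x=-7/4 → posterior Normal(49/16, 11/8)
obs 3: x=-7/2 → posterior Normal(7/4, 11/10)
obs 4: x=-4 → posterior Normal(19/24, 11/12)
obs 5: x=3/4 → posterior Normal(11/14, 11/14)
obs 6: x=-5 → posterior Normal(1/16, 11/16)

mu_0=1/16, tau_0^2=11/16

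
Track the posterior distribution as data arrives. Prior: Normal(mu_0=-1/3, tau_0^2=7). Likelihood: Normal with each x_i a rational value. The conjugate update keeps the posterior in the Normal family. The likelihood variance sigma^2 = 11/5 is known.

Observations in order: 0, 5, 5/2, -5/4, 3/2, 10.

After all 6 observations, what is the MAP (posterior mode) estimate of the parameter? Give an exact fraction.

7411/2652

obs 1: x=0 → posterior Normal(-11/138, 77/46)
obs 2: x=5 → posterior Normal(514/243, 77/81)
obs 3: x=5/2 → posterior Normal(1553/696, 77/116)
obs 4: x=-5/4 → posterior Normal(2581/1812, 77/151)
obs 5: x=3/2 → posterior Normal(3211/2232, 77/186)
obs 6: x=10 → posterior Normal(7411/2652, 77/221)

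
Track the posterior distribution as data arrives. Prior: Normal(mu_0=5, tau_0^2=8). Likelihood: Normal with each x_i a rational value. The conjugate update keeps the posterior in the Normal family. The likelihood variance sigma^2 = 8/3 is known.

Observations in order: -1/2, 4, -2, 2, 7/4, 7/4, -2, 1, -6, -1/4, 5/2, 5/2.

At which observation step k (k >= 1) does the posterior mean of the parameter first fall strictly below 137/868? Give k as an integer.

k = 10

obs 1: x=-1/2 → posterior Normal(7/8, 2)
obs 2: x=4 → posterior Normal(31/14, 8/7)
obs 3: x=-2 → posterior Normal(19/20, 4/5)
obs 4: x=2 → posterior Normal(31/26, 8/13)
obs 5: x=7/4 → posterior Normal(83/64, 1/2)
obs 6: x=7/4 → posterior Normal(26/19, 8/19)
obs 7: x=-2 → posterior Normal(10/11, 4/11)
obs 8: x=1 → posterior Normal(23/25, 8/25)
obs 9: x=-6 → posterior Normal(5/28, 2/7)
obs 10: x=-1/4 → posterior Normal(17/124, 8/31)
obs 11: x=5/2 → posterior Normal(47/136, 4/17)
obs 12: x=5/2 → posterior Normal(77/148, 8/37)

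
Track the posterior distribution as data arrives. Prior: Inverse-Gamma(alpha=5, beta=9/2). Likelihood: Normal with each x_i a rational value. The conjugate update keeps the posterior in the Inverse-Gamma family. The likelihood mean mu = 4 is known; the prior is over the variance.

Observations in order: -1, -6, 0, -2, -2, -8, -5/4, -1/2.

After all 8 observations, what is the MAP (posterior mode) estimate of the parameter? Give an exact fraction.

obs 1: x=-1 → posterior Inverse-Gamma(11/2, 17)
obs 2: x=-6 → posterior Inverse-Gamma(6, 67)
obs 3: x=0 → posterior Inverse-Gamma(13/2, 75)
obs 4: x=-2 → posterior Inverse-Gamma(7, 93)
obs 5: x=-2 → posterior Inverse-Gamma(15/2, 111)
obs 6: x=-8 → posterior Inverse-Gamma(8, 183)
obs 7: x=-5/4 → posterior Inverse-Gamma(17/2, 6297/32)
obs 8: x=-1/2 → posterior Inverse-Gamma(9, 6621/32)

6621/320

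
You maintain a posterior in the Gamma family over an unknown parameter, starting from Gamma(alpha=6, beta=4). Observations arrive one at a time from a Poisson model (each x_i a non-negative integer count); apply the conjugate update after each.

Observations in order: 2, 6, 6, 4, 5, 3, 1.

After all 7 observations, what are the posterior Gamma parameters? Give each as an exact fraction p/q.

obs 1: x=2 → posterior Gamma(8, 5)
obs 2: x=6 → posterior Gamma(14, 6)
obs 3: x=6 → posterior Gamma(20, 7)
obs 4: x=4 → posterior Gamma(24, 8)
obs 5: x=5 → posterior Gamma(29, 9)
obs 6: x=3 → posterior Gamma(32, 10)
obs 7: x=1 → posterior Gamma(33, 11)

alpha=33, beta=11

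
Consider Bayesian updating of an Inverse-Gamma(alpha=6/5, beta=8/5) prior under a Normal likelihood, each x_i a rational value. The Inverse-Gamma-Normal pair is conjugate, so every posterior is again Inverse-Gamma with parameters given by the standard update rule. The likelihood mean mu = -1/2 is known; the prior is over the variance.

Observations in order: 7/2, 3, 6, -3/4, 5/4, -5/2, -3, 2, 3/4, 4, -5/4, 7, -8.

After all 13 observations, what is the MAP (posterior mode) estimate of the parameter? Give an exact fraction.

obs 1: x=7/2 → posterior Inverse-Gamma(17/10, 48/5)
obs 2: x=3 → posterior Inverse-Gamma(11/5, 629/40)
obs 3: x=6 → posterior Inverse-Gamma(27/10, 737/20)
obs 4: x=-3/4 → posterior Inverse-Gamma(16/5, 5901/160)
obs 5: x=5/4 → posterior Inverse-Gamma(37/10, 3073/80)
obs 6: x=-5/2 → posterior Inverse-Gamma(21/5, 3233/80)
obs 7: x=-3 → posterior Inverse-Gamma(47/10, 3483/80)
obs 8: x=2 → posterior Inverse-Gamma(26/5, 3733/80)
obs 9: x=3/4 → posterior Inverse-Gamma(57/10, 7591/160)
obs 10: x=4 → posterior Inverse-Gamma(31/5, 9211/160)
obs 11: x=-5/4 → posterior Inverse-Gamma(67/10, 1157/20)
obs 12: x=7 → posterior Inverse-Gamma(36/5, 3439/40)
obs 13: x=-8 → posterior Inverse-Gamma(77/10, 1141/10)

1141/87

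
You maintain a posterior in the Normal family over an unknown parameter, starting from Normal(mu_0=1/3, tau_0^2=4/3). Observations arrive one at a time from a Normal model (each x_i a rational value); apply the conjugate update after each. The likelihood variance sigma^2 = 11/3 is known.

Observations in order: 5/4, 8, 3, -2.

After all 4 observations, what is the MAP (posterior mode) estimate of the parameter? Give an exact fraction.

obs 1: x=5/4 → posterior Normal(26/45, 44/45)
obs 2: x=8 → posterior Normal(122/57, 44/57)
obs 3: x=3 → posterior Normal(158/69, 44/69)
obs 4: x=-2 → posterior Normal(134/81, 44/81)

134/81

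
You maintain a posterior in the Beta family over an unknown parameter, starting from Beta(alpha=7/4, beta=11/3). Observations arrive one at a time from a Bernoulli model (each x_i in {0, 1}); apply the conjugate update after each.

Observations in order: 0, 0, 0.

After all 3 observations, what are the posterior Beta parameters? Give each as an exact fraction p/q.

alpha=7/4, beta=20/3

obs 1: x=0 → posterior Beta(7/4, 14/3)
obs 2: x=0 → posterior Beta(7/4, 17/3)
obs 3: x=0 → posterior Beta(7/4, 20/3)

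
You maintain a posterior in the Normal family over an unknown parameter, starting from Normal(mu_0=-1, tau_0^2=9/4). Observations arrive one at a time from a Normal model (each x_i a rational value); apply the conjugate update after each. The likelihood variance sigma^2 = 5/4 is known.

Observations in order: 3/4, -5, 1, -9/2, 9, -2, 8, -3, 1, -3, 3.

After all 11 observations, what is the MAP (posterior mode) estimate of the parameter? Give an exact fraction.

obs 1: x=3/4 → posterior Normal(1/8, 45/56)
obs 2: x=-5 → posterior Normal(-173/92, 45/92)
obs 3: x=1 → posterior Normal(-137/128, 45/128)
obs 4: x=-9/2 → posterior Normal(-299/164, 45/164)
obs 5: x=9 → posterior Normal(1/8, 9/40)
obs 6: x=-2 → posterior Normal(-47/236, 45/236)
obs 7: x=8 → posterior Normal(241/272, 45/272)
obs 8: x=-3 → posterior Normal(19/44, 45/308)
obs 9: x=1 → posterior Normal(169/344, 45/344)
obs 10: x=-3 → posterior Normal(61/380, 9/76)
obs 11: x=3 → posterior Normal(13/32, 45/416)

13/32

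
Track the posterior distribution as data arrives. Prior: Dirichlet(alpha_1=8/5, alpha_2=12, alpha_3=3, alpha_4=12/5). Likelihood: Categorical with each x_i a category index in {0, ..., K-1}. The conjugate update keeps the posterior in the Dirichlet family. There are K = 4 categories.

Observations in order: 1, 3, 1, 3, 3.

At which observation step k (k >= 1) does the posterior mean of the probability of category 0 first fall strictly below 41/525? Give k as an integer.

k = 2

obs 1: x=1 → posterior Dirichlet(8/5, 13, 3, 12/5)
obs 2: x=3 → posterior Dirichlet(8/5, 13, 3, 17/5)
obs 3: x=1 → posterior Dirichlet(8/5, 14, 3, 17/5)
obs 4: x=3 → posterior Dirichlet(8/5, 14, 3, 22/5)
obs 5: x=3 → posterior Dirichlet(8/5, 14, 3, 27/5)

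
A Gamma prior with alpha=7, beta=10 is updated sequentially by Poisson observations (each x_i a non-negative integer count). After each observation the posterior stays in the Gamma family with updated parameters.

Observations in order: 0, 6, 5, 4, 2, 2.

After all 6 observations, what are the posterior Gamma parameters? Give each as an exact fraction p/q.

alpha=26, beta=16

obs 1: x=0 → posterior Gamma(7, 11)
obs 2: x=6 → posterior Gamma(13, 12)
obs 3: x=5 → posterior Gamma(18, 13)
obs 4: x=4 → posterior Gamma(22, 14)
obs 5: x=2 → posterior Gamma(24, 15)
obs 6: x=2 → posterior Gamma(26, 16)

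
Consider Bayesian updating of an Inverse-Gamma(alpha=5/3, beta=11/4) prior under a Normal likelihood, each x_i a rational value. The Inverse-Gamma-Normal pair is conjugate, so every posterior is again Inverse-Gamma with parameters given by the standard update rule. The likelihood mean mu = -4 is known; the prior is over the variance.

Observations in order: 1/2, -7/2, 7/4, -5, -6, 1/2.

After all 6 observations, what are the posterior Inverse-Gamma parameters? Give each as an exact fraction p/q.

alpha=14/3, beta=1349/32

obs 1: x=1/2 → posterior Inverse-Gamma(13/6, 103/8)
obs 2: x=-7/2 → posterior Inverse-Gamma(8/3, 13)
obs 3: x=7/4 → posterior Inverse-Gamma(19/6, 945/32)
obs 4: x=-5 → posterior Inverse-Gamma(11/3, 961/32)
obs 5: x=-6 → posterior Inverse-Gamma(25/6, 1025/32)
obs 6: x=1/2 → posterior Inverse-Gamma(14/3, 1349/32)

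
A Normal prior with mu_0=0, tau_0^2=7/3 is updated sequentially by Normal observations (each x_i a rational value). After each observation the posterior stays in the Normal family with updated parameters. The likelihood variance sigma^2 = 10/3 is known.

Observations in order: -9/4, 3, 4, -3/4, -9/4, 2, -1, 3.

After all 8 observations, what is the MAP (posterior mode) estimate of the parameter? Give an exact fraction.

obs 1: x=-9/4 → posterior Normal(-63/68, 70/51)
obs 2: x=3 → posterior Normal(7/32, 35/36)
obs 3: x=4 → posterior Normal(133/124, 70/93)
obs 4: x=-3/4 → posterior Normal(14/19, 35/57)
obs 5: x=-9/4 → posterior Normal(49/180, 14/27)
obs 6: x=2 → posterior Normal(105/208, 35/78)
obs 7: x=-1 → posterior Normal(77/236, 70/177)
obs 8: x=3 → posterior Normal(161/264, 35/99)

161/264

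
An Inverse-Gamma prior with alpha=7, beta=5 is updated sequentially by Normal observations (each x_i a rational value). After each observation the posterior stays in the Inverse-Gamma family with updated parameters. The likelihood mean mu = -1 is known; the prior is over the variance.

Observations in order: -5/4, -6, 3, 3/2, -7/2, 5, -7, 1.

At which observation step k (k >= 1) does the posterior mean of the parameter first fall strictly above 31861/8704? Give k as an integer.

obs 1: x=-5/4 → posterior Inverse-Gamma(15/2, 161/32)
obs 2: x=-6 → posterior Inverse-Gamma(8, 561/32)
obs 3: x=3 → posterior Inverse-Gamma(17/2, 817/32)
obs 4: x=3/2 → posterior Inverse-Gamma(9, 917/32)
obs 5: x=-7/2 → posterior Inverse-Gamma(19/2, 1017/32)
obs 6: x=5 → posterior Inverse-Gamma(10, 1593/32)
obs 7: x=-7 → posterior Inverse-Gamma(21/2, 2169/32)
obs 8: x=1 → posterior Inverse-Gamma(11, 2233/32)

k = 5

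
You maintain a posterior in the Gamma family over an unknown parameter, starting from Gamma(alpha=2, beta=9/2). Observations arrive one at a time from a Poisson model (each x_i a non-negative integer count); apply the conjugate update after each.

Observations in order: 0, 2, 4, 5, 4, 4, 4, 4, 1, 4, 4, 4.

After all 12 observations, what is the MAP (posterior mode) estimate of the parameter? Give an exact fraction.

82/33

obs 1: x=0 → posterior Gamma(2, 11/2)
obs 2: x=2 → posterior Gamma(4, 13/2)
obs 3: x=4 → posterior Gamma(8, 15/2)
obs 4: x=5 → posterior Gamma(13, 17/2)
obs 5: x=4 → posterior Gamma(17, 19/2)
obs 6: x=4 → posterior Gamma(21, 21/2)
obs 7: x=4 → posterior Gamma(25, 23/2)
obs 8: x=4 → posterior Gamma(29, 25/2)
obs 9: x=1 → posterior Gamma(30, 27/2)
obs 10: x=4 → posterior Gamma(34, 29/2)
obs 11: x=4 → posterior Gamma(38, 31/2)
obs 12: x=4 → posterior Gamma(42, 33/2)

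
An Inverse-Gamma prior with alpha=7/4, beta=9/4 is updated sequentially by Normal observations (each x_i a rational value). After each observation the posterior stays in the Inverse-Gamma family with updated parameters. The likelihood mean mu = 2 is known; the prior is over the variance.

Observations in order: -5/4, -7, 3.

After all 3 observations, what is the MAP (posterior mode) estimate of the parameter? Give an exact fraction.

1553/136

obs 1: x=-5/4 → posterior Inverse-Gamma(9/4, 241/32)
obs 2: x=-7 → posterior Inverse-Gamma(11/4, 1537/32)
obs 3: x=3 → posterior Inverse-Gamma(13/4, 1553/32)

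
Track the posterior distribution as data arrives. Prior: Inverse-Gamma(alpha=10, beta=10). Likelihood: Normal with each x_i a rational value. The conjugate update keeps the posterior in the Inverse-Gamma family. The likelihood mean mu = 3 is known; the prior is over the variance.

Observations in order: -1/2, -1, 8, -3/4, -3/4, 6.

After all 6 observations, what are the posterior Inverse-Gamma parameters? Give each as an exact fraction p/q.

obs 1: x=-1/2 → posterior Inverse-Gamma(21/2, 129/8)
obs 2: x=-1 → posterior Inverse-Gamma(11, 193/8)
obs 3: x=8 → posterior Inverse-Gamma(23/2, 293/8)
obs 4: x=-3/4 → posterior Inverse-Gamma(12, 1397/32)
obs 5: x=-3/4 → posterior Inverse-Gamma(25/2, 811/16)
obs 6: x=6 → posterior Inverse-Gamma(13, 883/16)

alpha=13, beta=883/16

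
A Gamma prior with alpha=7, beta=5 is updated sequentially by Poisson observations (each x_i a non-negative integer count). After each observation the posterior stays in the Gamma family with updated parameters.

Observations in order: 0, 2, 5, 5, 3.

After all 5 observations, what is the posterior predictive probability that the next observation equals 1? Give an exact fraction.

20000000000000000000000/81402749386839761113321

obs 1: x=0 → posterior Gamma(7, 6)
obs 2: x=2 → posterior Gamma(9, 7)
obs 3: x=5 → posterior Gamma(14, 8)
obs 4: x=5 → posterior Gamma(19, 9)
obs 5: x=3 → posterior Gamma(22, 10)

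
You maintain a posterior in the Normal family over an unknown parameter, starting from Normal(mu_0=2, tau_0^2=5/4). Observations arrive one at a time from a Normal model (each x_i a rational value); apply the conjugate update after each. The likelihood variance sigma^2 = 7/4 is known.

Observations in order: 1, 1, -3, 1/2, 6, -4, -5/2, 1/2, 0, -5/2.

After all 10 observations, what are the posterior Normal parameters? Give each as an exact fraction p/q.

mu_0=-1/57, tau_0^2=35/228

obs 1: x=1 → posterior Normal(19/12, 35/48)
obs 2: x=1 → posterior Normal(24/17, 35/68)
obs 3: x=-3 → posterior Normal(9/22, 35/88)
obs 4: x=1/2 → posterior Normal(23/54, 35/108)
obs 5: x=6 → posterior Normal(83/64, 35/128)
obs 6: x=-4 → posterior Normal(43/74, 35/148)
obs 7: x=-5/2 → posterior Normal(3/14, 5/24)
obs 8: x=1/2 → posterior Normal(23/94, 35/188)
obs 9: x=0 → posterior Normal(23/104, 35/208)
obs 10: x=-5/2 → posterior Normal(-1/57, 35/228)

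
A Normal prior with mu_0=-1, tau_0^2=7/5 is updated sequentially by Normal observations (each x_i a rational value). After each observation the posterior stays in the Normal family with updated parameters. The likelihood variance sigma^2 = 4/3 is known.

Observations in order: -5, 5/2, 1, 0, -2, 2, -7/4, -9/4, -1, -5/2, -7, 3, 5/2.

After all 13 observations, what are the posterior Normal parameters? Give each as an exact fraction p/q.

obs 1: x=-5 → posterior Normal(-125/41, 28/41)
obs 2: x=5/2 → posterior Normal(-145/124, 14/31)
obs 3: x=1 → posterior Normal(-103/166, 28/83)
obs 4: x=0 → posterior Normal(-103/208, 7/26)
obs 5: x=-2 → posterior Normal(-187/250, 28/125)
obs 6: x=2 → posterior Normal(-103/292, 14/73)
obs 7: x=-7/4 → posterior Normal(-353/668, 28/167)
obs 8: x=-9/4 → posterior Normal(-271/376, 7/47)
obs 9: x=-1 → posterior Normal(-313/418, 28/209)
obs 10: x=-5/2 → posterior Normal(-209/230, 14/115)
obs 11: x=-7 → posterior Normal(-356/251, 28/251)
obs 12: x=3 → posterior Normal(-293/272, 7/68)
obs 13: x=5/2 → posterior Normal(-481/586, 28/293)

mu_0=-481/586, tau_0^2=28/293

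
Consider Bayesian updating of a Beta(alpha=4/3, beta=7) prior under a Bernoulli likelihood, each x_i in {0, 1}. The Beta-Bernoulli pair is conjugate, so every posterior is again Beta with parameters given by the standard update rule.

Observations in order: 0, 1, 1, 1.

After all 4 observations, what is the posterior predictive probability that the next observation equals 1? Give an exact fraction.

obs 1: x=0 → posterior Beta(4/3, 8)
obs 2: x=1 → posterior Beta(7/3, 8)
obs 3: x=1 → posterior Beta(10/3, 8)
obs 4: x=1 → posterior Beta(13/3, 8)

13/37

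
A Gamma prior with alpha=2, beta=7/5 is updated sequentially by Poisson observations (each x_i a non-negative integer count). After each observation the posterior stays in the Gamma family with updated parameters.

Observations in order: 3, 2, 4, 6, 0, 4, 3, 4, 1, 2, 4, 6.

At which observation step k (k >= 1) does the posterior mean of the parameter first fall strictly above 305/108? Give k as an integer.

k = 4

obs 1: x=3 → posterior Gamma(5, 12/5)
obs 2: x=2 → posterior Gamma(7, 17/5)
obs 3: x=4 → posterior Gamma(11, 22/5)
obs 4: x=6 → posterior Gamma(17, 27/5)
obs 5: x=0 → posterior Gamma(17, 32/5)
obs 6: x=4 → posterior Gamma(21, 37/5)
obs 7: x=3 → posterior Gamma(24, 42/5)
obs 8: x=4 → posterior Gamma(28, 47/5)
obs 9: x=1 → posterior Gamma(29, 52/5)
obs 10: x=2 → posterior Gamma(31, 57/5)
obs 11: x=4 → posterior Gamma(35, 62/5)
obs 12: x=6 → posterior Gamma(41, 67/5)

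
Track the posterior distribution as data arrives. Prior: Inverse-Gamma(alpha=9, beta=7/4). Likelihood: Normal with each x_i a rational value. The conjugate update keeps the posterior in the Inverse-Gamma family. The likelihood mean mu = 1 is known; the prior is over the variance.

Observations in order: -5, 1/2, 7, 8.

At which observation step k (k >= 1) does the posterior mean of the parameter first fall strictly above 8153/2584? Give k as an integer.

obs 1: x=-5 → posterior Inverse-Gamma(19/2, 79/4)
obs 2: x=1/2 → posterior Inverse-Gamma(10, 159/8)
obs 3: x=7 → posterior Inverse-Gamma(21/2, 303/8)
obs 4: x=8 → posterior Inverse-Gamma(11, 499/8)

k = 3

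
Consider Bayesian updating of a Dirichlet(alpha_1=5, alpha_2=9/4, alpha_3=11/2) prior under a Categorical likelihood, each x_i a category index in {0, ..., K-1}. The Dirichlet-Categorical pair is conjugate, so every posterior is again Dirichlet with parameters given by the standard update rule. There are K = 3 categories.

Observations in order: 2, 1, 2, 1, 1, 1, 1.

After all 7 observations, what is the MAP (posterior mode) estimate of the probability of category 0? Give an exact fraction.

obs 1: x=2 → posterior Dirichlet(5, 9/4, 13/2)
obs 2: x=1 → posterior Dirichlet(5, 13/4, 13/2)
obs 3: x=2 → posterior Dirichlet(5, 13/4, 15/2)
obs 4: x=1 → posterior Dirichlet(5, 17/4, 15/2)
obs 5: x=1 → posterior Dirichlet(5, 21/4, 15/2)
obs 6: x=1 → posterior Dirichlet(5, 25/4, 15/2)
obs 7: x=1 → posterior Dirichlet(5, 29/4, 15/2)

16/67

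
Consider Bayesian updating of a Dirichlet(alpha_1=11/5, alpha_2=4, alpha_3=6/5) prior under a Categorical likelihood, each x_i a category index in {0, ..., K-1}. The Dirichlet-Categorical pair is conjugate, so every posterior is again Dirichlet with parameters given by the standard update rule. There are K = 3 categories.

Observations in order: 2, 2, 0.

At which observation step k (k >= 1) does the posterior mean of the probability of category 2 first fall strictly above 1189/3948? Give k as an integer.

k = 2

obs 1: x=2 → posterior Dirichlet(11/5, 4, 11/5)
obs 2: x=2 → posterior Dirichlet(11/5, 4, 16/5)
obs 3: x=0 → posterior Dirichlet(16/5, 4, 16/5)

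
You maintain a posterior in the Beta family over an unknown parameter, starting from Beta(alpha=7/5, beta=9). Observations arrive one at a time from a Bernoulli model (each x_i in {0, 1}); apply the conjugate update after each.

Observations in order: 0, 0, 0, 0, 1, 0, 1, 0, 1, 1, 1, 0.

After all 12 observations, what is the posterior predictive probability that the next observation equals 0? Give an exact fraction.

obs 1: x=0 → posterior Beta(7/5, 10)
obs 2: x=0 → posterior Beta(7/5, 11)
obs 3: x=0 → posterior Beta(7/5, 12)
obs 4: x=0 → posterior Beta(7/5, 13)
obs 5: x=1 → posterior Beta(12/5, 13)
obs 6: x=0 → posterior Beta(12/5, 14)
obs 7: x=1 → posterior Beta(17/5, 14)
obs 8: x=0 → posterior Beta(17/5, 15)
obs 9: x=1 → posterior Beta(22/5, 15)
obs 10: x=1 → posterior Beta(27/5, 15)
obs 11: x=1 → posterior Beta(32/5, 15)
obs 12: x=0 → posterior Beta(32/5, 16)

5/7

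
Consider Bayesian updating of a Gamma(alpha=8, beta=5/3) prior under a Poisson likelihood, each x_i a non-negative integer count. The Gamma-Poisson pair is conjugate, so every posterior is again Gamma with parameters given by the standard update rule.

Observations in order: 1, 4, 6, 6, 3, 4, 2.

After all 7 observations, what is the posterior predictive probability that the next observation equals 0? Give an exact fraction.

1285564381113498051199127603629788201662311038976/52666193272726422601456708224751866691705278695881

obs 1: x=1 → posterior Gamma(9, 8/3)
obs 2: x=4 → posterior Gamma(13, 11/3)
obs 3: x=6 → posterior Gamma(19, 14/3)
obs 4: x=6 → posterior Gamma(25, 17/3)
obs 5: x=3 → posterior Gamma(28, 20/3)
obs 6: x=4 → posterior Gamma(32, 23/3)
obs 7: x=2 → posterior Gamma(34, 26/3)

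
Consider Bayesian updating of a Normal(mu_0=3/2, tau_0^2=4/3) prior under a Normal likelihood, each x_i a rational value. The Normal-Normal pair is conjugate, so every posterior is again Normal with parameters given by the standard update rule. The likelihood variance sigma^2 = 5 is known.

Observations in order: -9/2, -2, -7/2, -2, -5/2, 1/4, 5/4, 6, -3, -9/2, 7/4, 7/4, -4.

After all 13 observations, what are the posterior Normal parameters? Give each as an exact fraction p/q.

obs 1: x=-9/2 → posterior Normal(9/38, 20/19)
obs 2: x=-2 → posterior Normal(-7/46, 20/23)
obs 3: x=-7/2 → posterior Normal(-35/54, 20/27)
obs 4: x=-2 → posterior Normal(-51/62, 20/31)
obs 5: x=-5/2 → posterior Normal(-71/70, 4/7)
obs 6: x=1/4 → posterior Normal(-23/26, 20/39)
obs 7: x=5/4 → posterior Normal(-59/86, 20/43)
obs 8: x=6 → posterior Normal(-11/94, 20/47)
obs 9: x=-3 → posterior Normal(-35/102, 20/51)
obs 10: x=-9/2 → posterior Normal(-71/110, 4/11)
obs 11: x=7/4 → posterior Normal(-57/118, 20/59)
obs 12: x=7/4 → posterior Normal(-43/126, 20/63)
obs 13: x=-4 → posterior Normal(-75/134, 20/67)

mu_0=-75/134, tau_0^2=20/67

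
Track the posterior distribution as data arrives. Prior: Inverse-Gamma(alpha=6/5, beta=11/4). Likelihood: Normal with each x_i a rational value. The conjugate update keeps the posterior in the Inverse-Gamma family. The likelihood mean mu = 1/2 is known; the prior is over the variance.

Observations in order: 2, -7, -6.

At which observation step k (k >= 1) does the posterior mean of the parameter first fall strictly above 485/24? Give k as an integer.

k = 2

obs 1: x=2 → posterior Inverse-Gamma(17/10, 31/8)
obs 2: x=-7 → posterior Inverse-Gamma(11/5, 32)
obs 3: x=-6 → posterior Inverse-Gamma(27/10, 425/8)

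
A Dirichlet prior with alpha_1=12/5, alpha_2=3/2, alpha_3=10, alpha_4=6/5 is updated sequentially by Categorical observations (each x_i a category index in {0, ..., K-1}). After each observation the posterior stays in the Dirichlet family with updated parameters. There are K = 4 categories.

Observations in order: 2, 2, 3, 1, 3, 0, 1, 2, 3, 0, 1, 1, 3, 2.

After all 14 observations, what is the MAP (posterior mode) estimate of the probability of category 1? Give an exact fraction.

45/251

obs 1: x=2 → posterior Dirichlet(12/5, 3/2, 11, 6/5)
obs 2: x=2 → posterior Dirichlet(12/5, 3/2, 12, 6/5)
obs 3: x=3 → posterior Dirichlet(12/5, 3/2, 12, 11/5)
obs 4: x=1 → posterior Dirichlet(12/5, 5/2, 12, 11/5)
obs 5: x=3 → posterior Dirichlet(12/5, 5/2, 12, 16/5)
obs 6: x=0 → posterior Dirichlet(17/5, 5/2, 12, 16/5)
obs 7: x=1 → posterior Dirichlet(17/5, 7/2, 12, 16/5)
obs 8: x=2 → posterior Dirichlet(17/5, 7/2, 13, 16/5)
obs 9: x=3 → posterior Dirichlet(17/5, 7/2, 13, 21/5)
obs 10: x=0 → posterior Dirichlet(22/5, 7/2, 13, 21/5)
obs 11: x=1 → posterior Dirichlet(22/5, 9/2, 13, 21/5)
obs 12: x=1 → posterior Dirichlet(22/5, 11/2, 13, 21/5)
obs 13: x=3 → posterior Dirichlet(22/5, 11/2, 13, 26/5)
obs 14: x=2 → posterior Dirichlet(22/5, 11/2, 14, 26/5)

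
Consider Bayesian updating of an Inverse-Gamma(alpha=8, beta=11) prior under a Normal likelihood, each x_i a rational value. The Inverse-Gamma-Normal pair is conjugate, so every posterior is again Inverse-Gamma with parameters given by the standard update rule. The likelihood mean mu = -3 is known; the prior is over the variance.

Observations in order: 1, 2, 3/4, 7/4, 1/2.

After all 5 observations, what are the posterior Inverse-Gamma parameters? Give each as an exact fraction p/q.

obs 1: x=1 → posterior Inverse-Gamma(17/2, 19)
obs 2: x=2 → posterior Inverse-Gamma(9, 63/2)
obs 3: x=3/4 → posterior Inverse-Gamma(19/2, 1233/32)
obs 4: x=7/4 → posterior Inverse-Gamma(10, 797/16)
obs 5: x=1/2 → posterior Inverse-Gamma(21/2, 895/16)

alpha=21/2, beta=895/16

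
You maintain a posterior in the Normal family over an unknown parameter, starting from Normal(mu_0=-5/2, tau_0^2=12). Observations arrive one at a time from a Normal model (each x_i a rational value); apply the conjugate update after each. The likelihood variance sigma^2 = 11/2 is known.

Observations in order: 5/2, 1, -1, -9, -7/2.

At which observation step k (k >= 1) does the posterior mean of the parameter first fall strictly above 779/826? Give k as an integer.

obs 1: x=5/2 → posterior Normal(13/14, 132/35)
obs 2: x=1 → posterior Normal(113/118, 132/59)
obs 3: x=-1 → posterior Normal(65/166, 132/83)
obs 4: x=-9 → posterior Normal(-367/214, 132/107)
obs 5: x=-7/2 → posterior Normal(-535/262, 132/131)

k = 2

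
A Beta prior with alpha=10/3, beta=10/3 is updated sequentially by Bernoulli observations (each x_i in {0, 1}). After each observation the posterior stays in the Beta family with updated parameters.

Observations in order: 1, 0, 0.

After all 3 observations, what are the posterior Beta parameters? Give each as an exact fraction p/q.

obs 1: x=1 → posterior Beta(13/3, 10/3)
obs 2: x=0 → posterior Beta(13/3, 13/3)
obs 3: x=0 → posterior Beta(13/3, 16/3)

alpha=13/3, beta=16/3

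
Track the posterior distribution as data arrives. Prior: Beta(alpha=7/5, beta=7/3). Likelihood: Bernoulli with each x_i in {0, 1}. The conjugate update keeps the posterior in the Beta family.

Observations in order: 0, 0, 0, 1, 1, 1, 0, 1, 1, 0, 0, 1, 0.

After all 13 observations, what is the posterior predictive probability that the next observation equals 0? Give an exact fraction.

140/251

obs 1: x=0 → posterior Beta(7/5, 10/3)
obs 2: x=0 → posterior Beta(7/5, 13/3)
obs 3: x=0 → posterior Beta(7/5, 16/3)
obs 4: x=1 → posterior Beta(12/5, 16/3)
obs 5: x=1 → posterior Beta(17/5, 16/3)
obs 6: x=1 → posterior Beta(22/5, 16/3)
obs 7: x=0 → posterior Beta(22/5, 19/3)
obs 8: x=1 → posterior Beta(27/5, 19/3)
obs 9: x=1 → posterior Beta(32/5, 19/3)
obs 10: x=0 → posterior Beta(32/5, 22/3)
obs 11: x=0 → posterior Beta(32/5, 25/3)
obs 12: x=1 → posterior Beta(37/5, 25/3)
obs 13: x=0 → posterior Beta(37/5, 28/3)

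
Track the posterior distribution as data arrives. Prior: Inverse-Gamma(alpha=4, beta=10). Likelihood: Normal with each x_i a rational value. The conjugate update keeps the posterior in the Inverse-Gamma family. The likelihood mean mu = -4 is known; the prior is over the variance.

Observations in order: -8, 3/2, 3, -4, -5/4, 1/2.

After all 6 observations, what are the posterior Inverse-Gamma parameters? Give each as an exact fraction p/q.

alpha=7, beta=2289/32

obs 1: x=-8 → posterior Inverse-Gamma(9/2, 18)
obs 2: x=3/2 → posterior Inverse-Gamma(5, 265/8)
obs 3: x=3 → posterior Inverse-Gamma(11/2, 461/8)
obs 4: x=-4 → posterior Inverse-Gamma(6, 461/8)
obs 5: x=-5/4 → posterior Inverse-Gamma(13/2, 1965/32)
obs 6: x=1/2 → posterior Inverse-Gamma(7, 2289/32)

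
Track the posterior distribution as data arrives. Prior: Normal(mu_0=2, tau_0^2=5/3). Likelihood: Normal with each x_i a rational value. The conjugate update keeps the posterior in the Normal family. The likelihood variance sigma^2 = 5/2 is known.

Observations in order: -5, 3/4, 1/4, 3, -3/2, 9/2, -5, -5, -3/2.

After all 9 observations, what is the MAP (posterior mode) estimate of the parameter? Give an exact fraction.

-13/21

obs 1: x=-5 → posterior Normal(-4/5, 1)
obs 2: x=3/4 → posterior Normal(-5/14, 5/7)
obs 3: x=1/4 → posterior Normal(-2/9, 5/9)
obs 4: x=3 → posterior Normal(4/11, 5/11)
obs 5: x=-3/2 → posterior Normal(1/13, 5/13)
obs 6: x=9/2 → posterior Normal(2/3, 1/3)
obs 7: x=-5 → posterior Normal(0, 5/17)
obs 8: x=-5 → posterior Normal(-10/19, 5/19)
obs 9: x=-3/2 → posterior Normal(-13/21, 5/21)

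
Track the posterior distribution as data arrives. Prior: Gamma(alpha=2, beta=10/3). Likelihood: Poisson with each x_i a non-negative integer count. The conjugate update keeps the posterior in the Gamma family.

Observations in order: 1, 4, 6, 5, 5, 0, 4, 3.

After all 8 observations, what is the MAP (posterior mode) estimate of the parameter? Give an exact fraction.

87/34

obs 1: x=1 → posterior Gamma(3, 13/3)
obs 2: x=4 → posterior Gamma(7, 16/3)
obs 3: x=6 → posterior Gamma(13, 19/3)
obs 4: x=5 → posterior Gamma(18, 22/3)
obs 5: x=5 → posterior Gamma(23, 25/3)
obs 6: x=0 → posterior Gamma(23, 28/3)
obs 7: x=4 → posterior Gamma(27, 31/3)
obs 8: x=3 → posterior Gamma(30, 34/3)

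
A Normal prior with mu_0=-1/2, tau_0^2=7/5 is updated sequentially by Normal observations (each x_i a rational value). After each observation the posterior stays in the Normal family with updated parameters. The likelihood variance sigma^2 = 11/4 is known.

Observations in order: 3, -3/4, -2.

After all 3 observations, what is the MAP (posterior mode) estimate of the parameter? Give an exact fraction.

obs 1: x=3 → posterior Normal(113/166, 77/83)
obs 2: x=-3/4 → posterior Normal(71/222, 77/111)
obs 3: x=-2 → posterior Normal(-41/278, 77/139)

-41/278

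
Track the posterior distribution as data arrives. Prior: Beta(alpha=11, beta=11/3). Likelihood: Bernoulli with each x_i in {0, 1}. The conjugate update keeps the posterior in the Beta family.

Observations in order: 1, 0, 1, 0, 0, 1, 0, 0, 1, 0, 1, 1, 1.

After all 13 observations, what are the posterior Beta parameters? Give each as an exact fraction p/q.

obs 1: x=1 → posterior Beta(12, 11/3)
obs 2: x=0 → posterior Beta(12, 14/3)
obs 3: x=1 → posterior Beta(13, 14/3)
obs 4: x=0 → posterior Beta(13, 17/3)
obs 5: x=0 → posterior Beta(13, 20/3)
obs 6: x=1 → posterior Beta(14, 20/3)
obs 7: x=0 → posterior Beta(14, 23/3)
obs 8: x=0 → posterior Beta(14, 26/3)
obs 9: x=1 → posterior Beta(15, 26/3)
obs 10: x=0 → posterior Beta(15, 29/3)
obs 11: x=1 → posterior Beta(16, 29/3)
obs 12: x=1 → posterior Beta(17, 29/3)
obs 13: x=1 → posterior Beta(18, 29/3)

alpha=18, beta=29/3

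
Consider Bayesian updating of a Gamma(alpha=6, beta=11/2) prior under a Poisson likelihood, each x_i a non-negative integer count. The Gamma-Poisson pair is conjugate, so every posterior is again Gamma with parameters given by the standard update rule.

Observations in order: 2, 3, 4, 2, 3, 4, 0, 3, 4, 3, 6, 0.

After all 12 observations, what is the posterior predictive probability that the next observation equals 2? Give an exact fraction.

189930896301863065611832164510403556778328493237495422363281250000/731934824502651514621160916115101341995441470527191525223322819769

obs 1: x=2 → posterior Gamma(8, 13/2)
obs 2: x=3 → posterior Gamma(11, 15/2)
obs 3: x=4 → posterior Gamma(15, 17/2)
obs 4: x=2 → posterior Gamma(17, 19/2)
obs 5: x=3 → posterior Gamma(20, 21/2)
obs 6: x=4 → posterior Gamma(24, 23/2)
obs 7: x=0 → posterior Gamma(24, 25/2)
obs 8: x=3 → posterior Gamma(27, 27/2)
obs 9: x=4 → posterior Gamma(31, 29/2)
obs 10: x=3 → posterior Gamma(34, 31/2)
obs 11: x=6 → posterior Gamma(40, 33/2)
obs 12: x=0 → posterior Gamma(40, 35/2)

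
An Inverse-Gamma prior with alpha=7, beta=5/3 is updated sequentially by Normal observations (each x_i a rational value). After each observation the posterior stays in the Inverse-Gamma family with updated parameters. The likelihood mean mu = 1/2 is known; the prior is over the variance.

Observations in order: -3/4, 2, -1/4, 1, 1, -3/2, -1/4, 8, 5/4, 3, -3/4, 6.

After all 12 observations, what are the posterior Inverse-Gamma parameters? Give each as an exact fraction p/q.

obs 1: x=-3/4 → posterior Inverse-Gamma(15/2, 235/96)
obs 2: x=2 → posterior Inverse-Gamma(8, 343/96)
obs 3: x=-1/4 → posterior Inverse-Gamma(17/2, 185/48)
obs 4: x=1 → posterior Inverse-Gamma(9, 191/48)
obs 5: x=1 → posterior Inverse-Gamma(19/2, 197/48)
obs 6: x=-3/2 → posterior Inverse-Gamma(10, 293/48)
obs 7: x=-1/4 → posterior Inverse-Gamma(21/2, 613/96)
obs 8: x=8 → posterior Inverse-Gamma(11, 3313/96)
obs 9: x=5/4 → posterior Inverse-Gamma(23/2, 835/24)
obs 10: x=3 → posterior Inverse-Gamma(12, 455/12)
obs 11: x=-3/4 → posterior Inverse-Gamma(25/2, 3715/96)
obs 12: x=6 → posterior Inverse-Gamma(13, 5167/96)

alpha=13, beta=5167/96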